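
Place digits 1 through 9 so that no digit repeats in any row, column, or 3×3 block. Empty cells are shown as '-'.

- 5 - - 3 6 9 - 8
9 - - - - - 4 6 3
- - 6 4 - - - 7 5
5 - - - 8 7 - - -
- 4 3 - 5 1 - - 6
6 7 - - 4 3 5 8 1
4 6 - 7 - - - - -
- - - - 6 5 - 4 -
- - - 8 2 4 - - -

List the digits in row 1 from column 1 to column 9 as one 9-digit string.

row 7, column 6 = 9: row 7 has {4,6,7}; col 6 has {1,3,4,5,6,7}; box has {2,4,5,6,7,8} → only 9 remains.
row 7, column 9 = 2: row 7 has {4,6,7,9}; col 9 has {1,3,5,6,8}; box has {4} → only 2 remains.
row 7, column 5 = 1: row 7 has {2,4,6,7,9}; col 5 has {2,3,4,5,6,8}; box has {2,4,5,6,7,8,9} → only 1 remains.
row 8, column 4 = 3: row 8 has {4,5,6}; col 4 has {4,7,8}; box has {1,2,4,5,6,7,8,9} → only 3 remains.
row 2, column 5 = 7: row 2 has {3,4,6,9}; col 5 has {1,2,3,4,5,6,8}; box has {3,4,6} → only 7 remains.
row 3, column 5 = 9: row 3 has {4,5,6,7}; col 5 has {1,2,3,4,5,6,7,8}; box has {3,4,6,7} → only 9 remains.
row 1, column 3 = 4: in row 1, 4 can only go here (every other open cell in that row sees a 4).
row 1, column 1 = 7: in row 1, 7 can only go here (every other open cell in that row sees a 7).
row 2, column 4 = 5: in row 2, 5 can only go here (every other open cell in that row sees a 5).
row 4, column 9 = 4: in row 4, 4 can only go here (every other open cell in that row sees a 4).
row 4, column 4 = 6: in row 4, 6 can only go here (every other open cell in that row sees a 6).
row 5, column 1 = 8: in row 5, 8 can only go here (every other open cell in that row sees an 8).
row 5, column 7 = 7: in row 5, 7 can only go here (every other open cell in that row sees a 7).
row 9, column 7 = 6: in row 9, 6 can only go here (every other open cell in that row sees a 6).
row 1, column 4 = 1: in column 4, 1 can only go here (every other open cell in that column sees a 1).
row 1, column 8 = 2: row 1 has {1,3,4,5,6,7,8,9}; col 8 has {4,6,7,8}; box has {3,4,5,6,7,8,9} → only 2 remains.

754136928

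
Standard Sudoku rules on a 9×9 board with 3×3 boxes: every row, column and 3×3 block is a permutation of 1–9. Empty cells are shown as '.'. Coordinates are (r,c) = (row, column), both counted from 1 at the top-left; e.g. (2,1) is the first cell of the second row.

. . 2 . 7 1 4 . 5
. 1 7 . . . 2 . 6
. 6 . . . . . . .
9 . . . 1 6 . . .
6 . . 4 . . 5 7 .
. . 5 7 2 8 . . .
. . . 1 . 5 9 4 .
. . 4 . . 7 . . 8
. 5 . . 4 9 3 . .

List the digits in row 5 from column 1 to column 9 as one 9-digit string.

628493571

(4,7) = 8 (sole candidate).
(5,6) = 3: row 5 has {4,5,6,7}; col 6 has {1,5,6,7,8,9}; box has {1,2,4,6,7,8} → only 3 remains.
(2,6) = 4 (sole candidate).
(3,6) = 2 (sole candidate).
(4,3) = 3 (sole candidate).
(4,4) = 5 (sole candidate).
(4,8) = 2 (sole candidate).
(4,9) = 4 (sole candidate).
(5,5) = 9: row 5 has {3,4,5,6,7}; col 5 has {1,2,4,7}; box has {1,2,3,4,5,6,7,8} → only 9 remains.
(5,9) = 1: row 5 has {3,4,5,6,7,9}; col 9 has {4,5,6,8}; box has {2,4,5,7,8} → only 1 remains.
(6,2) = 4 (sole candidate).
(6,7) = 6 (sole candidate).
(8,7) = 1 (sole candidate).
(9,8) = 6 (sole candidate).
(3,7) = 7 (sole candidate).
(4,2) = 7 (sole candidate).
(5,3) = 8: row 5 has {1,3,4,5,6,7,9}; col 3 has {2,3,4,5,7}; box has {3,4,5,6,7,9} → only 8 remains.
(6,1) = 1 (sole candidate).
(7,3) = 6 (sole candidate).
(8,8) = 5 (sole candidate).
(9,3) = 1 (sole candidate).
(3,3) = 9 (sole candidate).
(3,9) = 3 (sole candidate).
(5,2) = 2: row 5 has {1,3,4,5,6,7,8,9}; col 2 has {1,4,5,6,7}; box has {1,3,4,5,6,7,8,9} → only 2 remains.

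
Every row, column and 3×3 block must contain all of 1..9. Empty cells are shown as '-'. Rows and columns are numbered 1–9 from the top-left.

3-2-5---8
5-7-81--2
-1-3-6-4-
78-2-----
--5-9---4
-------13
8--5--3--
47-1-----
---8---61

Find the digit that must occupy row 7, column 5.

6

row 3, column 1 = 9 (sole candidate).
row 3, column 3 = 8 (sole candidate).
row 9, column 1 = 2 (sole candidate).
row 6, column 1 = 6 (sole candidate).
row 5, column 1 = 1 (sole candidate).
row 1, column 7 = 1 (hidden single in row 1).
row 1, column 2 = 6 (hidden single in row 1).
row 2, column 2 = 4 (sole candidate).
row 2, column 4 = 9 (sole candidate).
row 2, column 7 = 6 (sole candidate).
row 2, column 8 = 3 (sole candidate).
row 7, column 2 = 9 (sole candidate).
row 7, column 9 = 7 (sole candidate).
row 9, column 3 = 3 (sole candidate).
row 3, column 9 = 5 (sole candidate).
row 6, column 2 = 2 (sole candidate).
row 7, column 8 = 2 (sole candidate).
row 8, column 3 = 6 (sole candidate).
row 8, column 9 = 9 (sole candidate).
row 9, column 2 = 5 (sole candidate).
row 9, column 7 = 4 (sole candidate).
row 3, column 7 = 7 (sole candidate).
row 4, column 9 = 6 (sole candidate).
row 5, column 2 = 3 (sole candidate).
row 7, column 3 = 1 (sole candidate).
row 7, column 6 = 4 (sole candidate).
row 9, column 5 = 7 (sole candidate).
row 9, column 6 = 9 (sole candidate).
row 1, column 6 = 7 (sole candidate).
row 1, column 8 = 9 (sole candidate).
row 3, column 5 = 2 (sole candidate).
row 4, column 8 = 5 (sole candidate).
row 5, column 6 = 8 (sole candidate).
row 5, column 7 = 2 (sole candidate).
row 5, column 8 = 7 (sole candidate).
row 6, column 5 = 4 (sole candidate).
row 6, column 6 = 5 (sole candidate).
row 7, column 5 = 6: row 7 has {1,2,3,4,5,7,8,9}; col 5 has {2,4,5,7,8,9}; box has {1,4,5,7,8,9} → only 6 remains.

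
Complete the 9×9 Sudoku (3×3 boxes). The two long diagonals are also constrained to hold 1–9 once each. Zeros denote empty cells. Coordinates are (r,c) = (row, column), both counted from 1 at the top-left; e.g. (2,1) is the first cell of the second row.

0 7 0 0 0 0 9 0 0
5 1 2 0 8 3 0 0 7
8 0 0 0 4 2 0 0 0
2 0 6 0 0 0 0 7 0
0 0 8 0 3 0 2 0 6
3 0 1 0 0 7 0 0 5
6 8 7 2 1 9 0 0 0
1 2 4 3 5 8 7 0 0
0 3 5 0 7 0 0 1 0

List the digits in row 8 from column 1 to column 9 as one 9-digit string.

(1,1) = 4: row 1 has {7,9}; col 1 has {1,2,3,5,6,8}; box has {1,2,5,7,8}; main diagonal has {1,3,7} → only 4 remains.
(1,3) = 3: row 1 has {4,7,9}; col 3 has {1,2,4,5,6,7,8}; box has {1,2,4,5,7,8} → only 3 remains.
(1,5) = 6: row 1 has {3,4,7,9}; col 5 has {1,3,4,5,7,8}; box has {2,3,4,8} → only 6 remains.
(2,4) = 9: row 2 has {1,2,3,5,7,8}; col 4 has {2,3}; box has {2,3,4,6,8} → only 9 remains.
(3,3) = 9: row 3 has {2,4,8}; col 3 has {1,2,3,4,5,6,7,8}; box has {1,2,3,4,5,7,8}; main diagonal has {1,3,4,7} → only 9 remains.
(4,5) = 9: row 4 has {2,6,7}; col 5 has {1,3,4,5,6,7,8}; box has {3,7} → only 9 remains.
(6,5) = 2: row 6 has {1,3,5,7}; col 5 has {1,3,4,5,6,7,8,9}; box has {3,7,9} → only 2 remains.
(7,7) = 5: row 7 has {1,2,6,7,8,9}; col 7 has {2,7,9}; box has {1,7}; main diagonal has {1,3,4,7,9} → only 5 remains.
(8,8) = 6: row 8 has {1,2,3,4,5,7,8}; col 8 has {1,7}; box has {1,5,7}; main diagonal has {1,3,4,5,7,9} → only 6 remains.
(8,9) = 9: row 8 has {1,2,3,4,5,6,7,8}; col 9 has {5,6,7}; box has {1,5,6,7} → only 9 remains.

124358769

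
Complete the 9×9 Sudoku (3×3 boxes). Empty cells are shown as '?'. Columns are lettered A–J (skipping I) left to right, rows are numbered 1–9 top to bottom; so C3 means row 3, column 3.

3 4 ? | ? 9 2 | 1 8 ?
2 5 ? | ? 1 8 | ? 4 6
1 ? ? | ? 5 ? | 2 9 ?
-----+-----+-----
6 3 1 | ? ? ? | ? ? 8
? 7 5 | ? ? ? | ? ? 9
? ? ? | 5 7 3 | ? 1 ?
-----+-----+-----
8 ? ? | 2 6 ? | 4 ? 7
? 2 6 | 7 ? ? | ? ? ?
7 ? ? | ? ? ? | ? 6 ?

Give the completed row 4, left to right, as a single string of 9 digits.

631924578

C1 = 7: row 1 has {1,2,3,4,8,9}; col 3 has {1,5,6}; box has {1,2,3,4,5} → only 7 remains.
D1 = 6: row 1 has {1,2,3,4,7,8,9}; col 4 has {2,5,7}; box has {1,2,5,8,9} → only 6 remains.
J1 = 5: row 1 has {1,2,3,4,6,7,8,9}; col 9 has {6,7,8,9}; box has {1,2,4,6,8,9} → only 5 remains.
C2 = 9: row 2 has {1,2,4,5,6,8}; col 3 has {1,5,6,7}; box has {1,2,3,4,5,7} → only 9 remains.
D2 = 3: row 2 has {1,2,4,5,6,8,9}; col 4 has {2,5,6,7}; box has {1,2,5,6,8,9} → only 3 remains.
G2 = 7: row 2 has {1,2,3,4,5,6,8,9}; col 7 has {1,2,4}; box has {1,2,4,5,6,8,9} → only 7 remains.
C3 = 8: row 3 has {1,2,5,9}; col 3 has {1,5,6,7,9}; box has {1,2,3,4,5,7,9} → only 8 remains.
D3 = 4: row 3 has {1,2,5,8,9}; col 4 has {2,3,5,6,7}; box has {1,2,3,5,6,8,9} → only 4 remains.
F3 = 7: row 3 has {1,2,4,5,8,9}; col 6 has {2,3,8}; box has {1,2,3,4,5,6,8,9} → only 7 remains.
J3 = 3: row 3 has {1,2,4,5,7,8,9}; col 9 has {5,6,7,8,9}; box has {1,2,4,5,6,7,8,9} → only 3 remains.
D4 = 9: row 4 has {1,3,6,8}; col 4 has {2,3,4,5,6,7}; box has {3,5,7} → only 9 remains.
F4 = 4: row 4 has {1,3,6,8,9}; col 6 has {2,3,7,8}; box has {3,5,7,9} → only 4 remains.
G4 = 5: row 4 has {1,3,4,6,8,9}; col 7 has {1,2,4,7}; box has {1,8,9} → only 5 remains.
A5 = 4: row 5 has {5,7,9}; col 1 has {1,2,3,6,7,8}; box has {1,3,5,6,7} → only 4 remains.
A6 = 9: row 6 has {1,3,5,7}; col 1 has {1,2,3,4,6,7,8}; box has {1,3,4,5,6,7} → only 9 remains.
B6 = 8: row 6 has {1,3,5,7,9}; col 2 has {2,3,4,5,7}; box has {1,3,4,5,6,7,9} → only 8 remains.
C6 = 2: row 6 has {1,3,5,7,8,9}; col 3 has {1,5,6,7,8,9}; box has {1,3,4,5,6,7,8,9} → only 2 remains.
G6 = 6: row 6 has {1,2,3,5,7,8,9}; col 7 has {1,2,4,5,7}; box has {1,5,8,9} → only 6 remains.
J6 = 4: row 6 has {1,2,3,5,6,7,8,9}; col 9 has {3,5,6,7,8,9}; box has {1,5,6,8,9} → only 4 remains.
C7 = 3: row 7 has {2,4,6,7,8}; col 3 has {1,2,5,6,7,8,9}; box has {2,6,7,8} → only 3 remains.
H7 = 5: row 7 has {2,3,4,6,7,8}; col 8 has {1,4,6,8,9}; box has {4,6,7} → only 5 remains.
A8 = 5: row 8 has {2,6,7}; col 1 has {1,2,3,4,6,7,8,9}; box has {2,3,6,7,8} → only 5 remains.
H8 = 3: row 8 has {2,5,6,7}; col 8 has {1,4,5,6,8,9}; box has {4,5,6,7} → only 3 remains.
J8 = 1: row 8 has {2,3,5,6,7}; col 9 has {3,4,5,6,7,8,9}; box has {3,4,5,6,7} → only 1 remains.
C9 = 4: row 9 has {6,7}; col 3 has {1,2,3,5,6,7,8,9}; box has {2,3,5,6,7,8} → only 4 remains.
J9 = 2: row 9 has {4,6,7}; col 9 has {1,3,4,5,6,7,8,9}; box has {1,3,4,5,6,7} → only 2 remains.
B3 = 6: row 3 has {1,2,3,4,5,7,8,9}; col 2 has {2,3,4,5,7,8}; box has {1,2,3,4,5,7,8,9} → only 6 remains.
E4 = 2: row 4 has {1,3,4,5,6,8,9}; col 5 has {1,5,6,7,9}; box has {3,4,5,7,9} → only 2 remains.
H4 = 7: row 4 has {1,2,3,4,5,6,8,9}; col 8 has {1,3,4,5,6,8,9}; box has {1,4,5,6,8,9} → only 7 remains.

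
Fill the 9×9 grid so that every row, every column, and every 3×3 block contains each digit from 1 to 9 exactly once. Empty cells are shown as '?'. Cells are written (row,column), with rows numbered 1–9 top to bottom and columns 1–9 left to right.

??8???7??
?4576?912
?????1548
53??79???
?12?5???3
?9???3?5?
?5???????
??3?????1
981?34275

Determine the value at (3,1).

(1,9) = 6: row 1 has {7,8}; col 9 has {1,2,3,5,8}; box has {1,2,4,5,7,8,9} → only 6 remains.
(2,1) = 3: row 2 has {1,2,4,5,6,7,9}; col 1 has {5,9}; box has {4,5,8} → only 3 remains.
(2,6) = 8: row 2 has {1,2,3,4,5,6,7,9}; col 6 has {1,3,4,9}; box has {1,6,7} → only 8 remains.
(4,9) = 4: row 4 has {3,5,7,9}; col 9 has {1,2,3,5,6,8}; box has {3,5} → only 4 remains.
(5,6) = 6: row 5 has {1,2,3,5}; col 6 has {1,3,4,8,9}; box has {3,5,7,9} → only 6 remains.
(5,7) = 8: row 5 has {1,2,3,5,6}; col 7 has {2,5,7,9}; box has {3,4,5} → only 8 remains.
(5,8) = 9: row 5 has {1,2,3,5,6,8}; col 8 has {1,4,5,7}; box has {3,4,5,8} → only 9 remains.
(6,9) = 7: row 6 has {3,5,9}; col 9 has {1,2,3,4,5,6,8}; box has {3,4,5,8,9} → only 7 remains.
(7,9) = 9: row 7 has {5}; col 9 has {1,2,3,4,5,6,7,8}; box has {1,2,5,7} → only 9 remains.
(9,4) = 6: row 9 has {1,2,3,4,5,7,8,9}; col 4 has {7}; box has {3,4} → only 6 remains.
(1,2) = 2: row 1 has {6,7,8}; col 2 has {1,3,4,5,8,9}; box has {3,4,5,8} → only 2 remains.
(1,6) = 5: row 1 has {2,6,7,8}; col 6 has {1,3,4,6,8,9}; box has {1,6,7,8} → only 5 remains.
(1,8) = 3: row 1 has {2,5,6,7,8}; col 8 has {1,4,5,7,9}; box has {1,2,4,5,6,7,8,9} → only 3 remains.
(4,3) = 6: row 4 has {3,4,5,7,9}; col 3 has {1,2,3,5,8}; box has {1,2,3,5,9} → only 6 remains.
(4,7) = 1: row 4 has {3,4,5,6,7,9}; col 7 has {2,5,7,8,9}; box has {3,4,5,7,8,9} → only 1 remains.
(4,8) = 2: row 4 has {1,3,4,5,6,7,9}; col 8 has {1,3,4,5,7,9}; box has {1,3,4,5,7,8,9} → only 2 remains.
(5,4) = 4: row 5 has {1,2,3,5,6,8,9}; col 4 has {6,7}; box has {3,5,6,7,9} → only 4 remains.
(6,3) = 4: row 6 has {3,5,7,9}; col 3 has {1,2,3,5,6,8}; box has {1,2,3,5,6,9} → only 4 remains.
(6,7) = 6: row 6 has {3,4,5,7,9}; col 7 has {1,2,5,7,8,9}; box has {1,2,3,4,5,7,8,9} → only 6 remains.
(7,3) = 7: row 7 has {5,9}; col 3 has {1,2,3,4,5,6,8}; box has {1,3,5,8,9} → only 7 remains.
(7,6) = 2: row 7 has {5,7,9}; col 6 has {1,3,4,5,6,8,9}; box has {3,4,6} → only 2 remains.
(8,2) = 6: row 8 has {1,3}; col 2 has {1,2,3,4,5,8,9}; box has {1,3,5,7,8,9} → only 6 remains.
(8,6) = 7: row 8 has {1,3,6}; col 6 has {1,2,3,4,5,6,8,9}; box has {2,3,4,6} → only 7 remains.
(8,7) = 4: row 8 has {1,3,6,7}; col 7 has {1,2,5,6,7,8,9}; box has {1,2,5,7,9} → only 4 remains.
(8,8) = 8: row 8 has {1,3,4,6,7}; col 8 has {1,2,3,4,5,7,9}; box has {1,2,4,5,7,9} → only 8 remains.
(1,1) = 1: row 1 has {2,3,5,6,7,8}; col 1 has {3,5,9}; box has {2,3,4,5,8} → only 1 remains.
(1,4) = 9: row 1 has {1,2,3,5,6,7,8}; col 4 has {4,6,7}; box has {1,5,6,7,8} → only 9 remains.
(1,5) = 4: row 1 has {1,2,3,5,6,7,8,9}; col 5 has {3,5,6,7}; box has {1,5,6,7,8,9} → only 4 remains.
(3,2) = 7: row 3 has {1,4,5,8}; col 2 has {1,2,3,4,5,6,8,9}; box has {1,2,3,4,5,8} → only 7 remains.
(3,3) = 9: row 3 has {1,4,5,7,8}; col 3 has {1,2,3,4,5,6,7,8}; box has {1,2,3,4,5,7,8} → only 9 remains.
(3,5) = 2: row 3 has {1,4,5,7,8,9}; col 5 has {3,4,5,6,7}; box has {1,4,5,6,7,8,9} → only 2 remains.
(4,4) = 8: row 4 has {1,2,3,4,5,6,7,9}; col 4 has {4,6,7,9}; box has {3,4,5,6,7,9} → only 8 remains.
(5,1) = 7: row 5 has {1,2,3,4,5,6,8,9}; col 1 has {1,3,5,9}; box has {1,2,3,4,5,6,9} → only 7 remains.
(6,1) = 8: row 6 has {3,4,5,6,7,9}; col 1 has {1,3,5,7,9}; box has {1,2,3,4,5,6,7,9} → only 8 remains.
(6,5) = 1: row 6 has {3,4,5,6,7,8,9}; col 5 has {2,3,4,5,6,7}; box has {3,4,5,6,7,8,9} → only 1 remains.
(7,1) = 4: row 7 has {2,5,7,9}; col 1 has {1,3,5,7,8,9}; box has {1,3,5,6,7,8,9} → only 4 remains.
(7,4) = 1: row 7 has {2,4,5,7,9}; col 4 has {4,6,7,8,9}; box has {2,3,4,6,7} → only 1 remains.
(7,5) = 8: row 7 has {1,2,4,5,7,9}; col 5 has {1,2,3,4,5,6,7}; box has {1,2,3,4,6,7} → only 8 remains.
(7,7) = 3: row 7 has {1,2,4,5,7,8,9}; col 7 has {1,2,4,5,6,7,8,9}; box has {1,2,4,5,7,8,9} → only 3 remains.
(7,8) = 6: row 7 has {1,2,3,4,5,7,8,9}; col 8 has {1,2,3,4,5,7,8,9}; box has {1,2,3,4,5,7,8,9} → only 6 remains.
(8,1) = 2: row 8 has {1,3,4,6,7,8}; col 1 has {1,3,4,5,7,8,9}; box has {1,3,4,5,6,7,8,9} → only 2 remains.
(8,4) = 5: row 8 has {1,2,3,4,6,7,8}; col 4 has {1,4,6,7,8,9}; box has {1,2,3,4,6,7,8} → only 5 remains.
(8,5) = 9: row 8 has {1,2,3,4,5,6,7,8}; col 5 has {1,2,3,4,5,6,7,8}; box has {1,2,3,4,5,6,7,8} → only 9 remains.
(3,1) = 6: row 3 has {1,2,4,5,7,8,9}; col 1 has {1,2,3,4,5,7,8,9}; box has {1,2,3,4,5,7,8,9} → only 6 remains.

6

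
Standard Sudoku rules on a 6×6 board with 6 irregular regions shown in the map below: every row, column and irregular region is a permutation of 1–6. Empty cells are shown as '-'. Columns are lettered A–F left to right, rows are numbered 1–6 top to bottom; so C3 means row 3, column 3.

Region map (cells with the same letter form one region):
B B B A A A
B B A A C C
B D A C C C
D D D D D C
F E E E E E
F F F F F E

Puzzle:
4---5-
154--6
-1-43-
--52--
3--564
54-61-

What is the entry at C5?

D2 = 3: row 2 has {1,4,5,6}; col 4 has {2,4,5,6}; region has {4,5} → only 3 remains.
E2 = 2: row 2 has {1,3,4,5,6}; col 5 has {1,3,5,6}; region has {3,4,6} → only 2 remains.
F3 = 5: row 3 has {1,3,4}; col 6 has {4,6}; region has {2,3,4,6} → only 5 remains.
A4 = 6: row 4 has {2,5}; col 1 has {1,3,4,5}; region has {1,2,5} → only 6 remains.
B4 = 3: row 4 has {2,5,6}; col 2 has {1,4,5}; region has {1,2,5,6} → only 3 remains.
E4 = 4: row 4 has {2,3,5,6}; col 5 has {1,2,3,5,6}; region has {1,2,3,5,6} → only 4 remains.
F4 = 1: row 4 has {2,3,4,5,6}; col 6 has {4,5,6}; region has {2,3,4,5,6} → only 1 remains.
B5 = 2: row 5 has {3,4,5,6}; col 2 has {1,3,4,5}; region has {4,5,6} → only 2 remains.
C5 = 1: row 5 has {2,3,4,5,6}; col 3 has {4,5}; region has {2,4,5,6} → only 1 remains.

1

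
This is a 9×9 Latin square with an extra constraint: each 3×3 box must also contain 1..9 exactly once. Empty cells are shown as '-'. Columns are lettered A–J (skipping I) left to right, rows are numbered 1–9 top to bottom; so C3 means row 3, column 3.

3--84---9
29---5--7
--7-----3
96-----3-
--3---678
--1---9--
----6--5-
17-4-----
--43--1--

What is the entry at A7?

A7 = 8: row 7 has {5,6}; col 1 has {1,2,3,9}; box has {1,4,7} → only 8 remains.

8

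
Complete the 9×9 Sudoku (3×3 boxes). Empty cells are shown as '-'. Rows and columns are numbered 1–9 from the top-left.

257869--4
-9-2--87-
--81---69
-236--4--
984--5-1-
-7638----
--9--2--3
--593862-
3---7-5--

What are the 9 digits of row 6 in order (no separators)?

R1C8 = 3: row 1 has {2,4,5,6,7,8,9}; col 8 has {1,2,6,7}; box has {4,6,7,8,9} → only 3 remains.
R2C3 = 1: row 2 has {2,7,8,9}; col 3 has {3,4,5,6,7,8,9}; box has {2,5,7,8,9} → only 1 remains.
R2C9 = 5: row 2 has {1,2,7,8,9}; col 9 has {3,4,9}; box has {3,4,6,7,8,9} → only 5 remains.
R3C1 = 4: row 3 has {1,6,8,9}; col 1 has {2,3,9}; box has {1,2,5,7,8,9} → only 4 remains.
R3C2 = 3: row 3 has {1,4,6,8,9}; col 2 has {2,5,7,8,9}; box has {1,2,4,5,7,8,9} → only 3 remains.
R3C5 = 5: row 3 has {1,3,4,6,8,9}; col 5 has {3,6,7,8}; box has {1,2,6,8,9} → only 5 remains.
R3C6 = 7: row 3 has {1,3,4,5,6,8,9}; col 6 has {2,5,8,9}; box has {1,2,5,6,8,9} → only 7 remains.
R3C7 = 2: row 3 has {1,3,4,5,6,7,8,9}; col 7 has {4,5,6,8}; box has {3,4,5,6,7,8,9} → only 2 remains.
R4C6 = 1: row 4 has {2,3,4,6}; col 6 has {2,5,7,8,9}; box has {3,5,6,8} → only 1 remains.
R5C4 = 7: row 5 has {1,4,5,8,9}; col 4 has {1,2,3,6,8,9}; box has {1,3,5,6,8} → only 7 remains.
R5C5 = 2: row 5 has {1,4,5,7,8,9}; col 5 has {3,5,6,7,8}; box has {1,3,5,6,7,8} → only 2 remains.
R5C7 = 3: row 5 has {1,2,4,5,7,8,9}; col 7 has {2,4,5,6,8}; box has {1,4} → only 3 remains.
R5C9 = 6: row 5 has {1,2,3,4,5,7,8,9}; col 9 has {3,4,5,9}; box has {1,3,4} → only 6 remains.
R6C6 = 4: row 6 has {3,6,7,8}; col 6 has {1,2,5,7,8,9}; box has {1,2,3,5,6,7,8} → only 4 remains.
R6C7 = 9: row 6 has {3,4,6,7,8}; col 7 has {2,3,4,5,6,8}; box has {1,3,4,6} → only 9 remains.
R6C8 = 5: row 6 has {3,4,6,7,8,9}; col 8 has {1,2,3,6,7}; box has {1,3,4,6,9} → only 5 remains.
R6C9 = 2: row 6 has {3,4,5,6,7,8,9}; col 9 has {3,4,5,6,9}; box has {1,3,4,5,6,9} → only 2 remains.
R9C3 = 2: row 9 has {3,5,7}; col 3 has {1,3,4,5,6,7,8,9}; box has {3,5,9} → only 2 remains.
R9C4 = 4: row 9 has {2,3,5,7}; col 4 has {1,2,3,6,7,8,9}; box has {2,3,7,8,9} → only 4 remains.
R9C6 = 6: row 9 has {2,3,4,5,7}; col 6 has {1,2,4,5,7,8,9}; box has {2,3,4,7,8,9} → only 6 remains.
R1C7 = 1: row 1 has {2,3,4,5,6,7,8,9}; col 7 has {2,3,4,5,6,8,9}; box has {2,3,4,5,6,7,8,9} → only 1 remains.
R2C1 = 6: row 2 has {1,2,5,7,8,9}; col 1 has {2,3,4,9}; box has {1,2,3,4,5,7,8,9} → only 6 remains.
R2C5 = 4: row 2 has {1,2,5,6,7,8,9}; col 5 has {2,3,5,6,7,8}; box has {1,2,5,6,7,8,9} → only 4 remains.
R2C6 = 3: row 2 has {1,2,4,5,6,7,8,9}; col 6 has {1,2,4,5,6,7,8,9}; box has {1,2,4,5,6,7,8,9} → only 3 remains.
R4C1 = 5: row 4 has {1,2,3,4,6}; col 1 has {2,3,4,6,9}; box has {2,3,4,6,7,8,9} → only 5 remains.
R4C5 = 9: row 4 has {1,2,3,4,5,6}; col 5 has {2,3,4,5,6,7,8}; box has {1,2,3,4,5,6,7,8} → only 9 remains.
R4C8 = 8: row 4 has {1,2,3,4,5,6,9}; col 8 has {1,2,3,5,6,7}; box has {1,2,3,4,5,6,9} → only 8 remains.
R4C9 = 7: row 4 has {1,2,3,4,5,6,8,9}; col 9 has {2,3,4,5,6,9}; box has {1,2,3,4,5,6,8,9} → only 7 remains.
R6C1 = 1: row 6 has {2,3,4,5,6,7,8,9}; col 1 has {2,3,4,5,6,9}; box has {2,3,4,5,6,7,8,9} → only 1 remains.

176384952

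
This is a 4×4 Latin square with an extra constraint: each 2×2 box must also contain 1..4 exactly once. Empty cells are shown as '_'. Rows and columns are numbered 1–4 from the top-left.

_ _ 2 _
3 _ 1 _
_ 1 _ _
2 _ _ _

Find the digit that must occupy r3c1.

4

r1c2 = 4 (sole candidate).
r1c4 = 3 (sole candidate).
r2c2 = 2 (sole candidate).
r2c4 = 4 (sole candidate).
r3c1 = 4: row 3 has {1}; col 1 has {2,3}; box has {1,2} → only 4 remains.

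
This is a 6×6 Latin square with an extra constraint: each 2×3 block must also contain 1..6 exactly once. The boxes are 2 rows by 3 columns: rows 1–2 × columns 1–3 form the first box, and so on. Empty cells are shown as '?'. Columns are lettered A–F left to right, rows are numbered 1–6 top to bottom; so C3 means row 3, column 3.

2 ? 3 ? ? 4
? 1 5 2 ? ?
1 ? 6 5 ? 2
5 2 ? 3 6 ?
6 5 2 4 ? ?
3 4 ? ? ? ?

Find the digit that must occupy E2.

B1 = 6: row 1 has {2,3,4}; col 2 has {1,2,4,5}; box has {1,2,3,5} → only 6 remains.
D1 = 1: row 1 has {2,3,4,6}; col 4 has {2,3,4,5}; box has {2,4} → only 1 remains.
E1 = 5: row 1 has {1,2,3,4,6}; col 5 has {6}; box has {1,2,4} → only 5 remains.
A2 = 4: row 2 has {1,2,5}; col 1 has {1,2,3,5,6}; box has {1,2,3,5,6} → only 4 remains.
E2 = 3: row 2 has {1,2,4,5}; col 5 has {5,6}; box has {1,2,4,5} → only 3 remains.

3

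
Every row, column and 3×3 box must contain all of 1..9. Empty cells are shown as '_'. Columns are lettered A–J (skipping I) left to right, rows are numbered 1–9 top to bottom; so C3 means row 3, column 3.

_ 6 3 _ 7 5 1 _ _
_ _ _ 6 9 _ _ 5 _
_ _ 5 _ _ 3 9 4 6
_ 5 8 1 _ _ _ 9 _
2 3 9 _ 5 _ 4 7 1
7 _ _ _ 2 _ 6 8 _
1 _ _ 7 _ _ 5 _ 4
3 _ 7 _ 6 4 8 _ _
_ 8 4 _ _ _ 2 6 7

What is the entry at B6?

H1 = 2: row 1 has {1,3,5,6,7}; col 8 has {4,5,6,7,8,9}; box has {1,4,5,6,9} → only 2 remains.
J1 = 8: row 1 has {1,2,3,5,6,7}; col 9 has {1,4,6,7}; box has {1,2,4,5,6,9} → only 8 remains.
J2 = 3: row 2 has {5,6,9}; col 9 has {1,4,6,7,8}; box has {1,2,4,5,6,8,9} → only 3 remains.
A3 = 8: row 3 has {3,4,5,6,9}; col 1 has {1,2,3,7}; box has {3,5,6} → only 8 remains.
D3 = 2: row 3 has {3,4,5,6,8,9}; col 4 has {1,6,7}; box has {3,5,6,7,9} → only 2 remains.
E3 = 1: row 3 has {2,3,4,5,6,8,9}; col 5 has {2,5,6,7,9}; box has {2,3,5,6,7,9} → only 1 remains.
G4 = 3: row 4 has {1,5,8,9}; col 7 has {1,2,4,5,6,8,9}; box has {1,4,6,7,8,9} → only 3 remains.
J4 = 2: row 4 has {1,3,5,8,9}; col 9 has {1,3,4,6,7,8}; box has {1,3,4,6,7,8,9} → only 2 remains.
D5 = 8: row 5 has {1,2,3,4,5,7,9}; col 4 has {1,2,6,7}; box has {1,2,5} → only 8 remains.
F5 = 6: row 5 has {1,2,3,4,5,7,8,9}; col 6 has {3,4,5}; box has {1,2,5,8} → only 6 remains.
C6 = 1: row 6 has {2,6,7,8}; col 3 has {3,4,5,7,8,9}; box has {2,3,5,7,8,9} → only 1 remains.
F6 = 9: row 6 has {1,2,6,7,8}; col 6 has {3,4,5,6}; box has {1,2,5,6,8} → only 9 remains.
J6 = 5: row 6 has {1,2,6,7,8,9}; col 9 has {1,2,3,4,6,7,8}; box has {1,2,3,4,6,7,8,9} → only 5 remains.
H7 = 3: row 7 has {1,4,5,7}; col 8 has {2,4,5,6,7,8,9}; box has {2,4,5,6,7,8} → only 3 remains.
H8 = 1: row 8 has {3,4,6,7,8}; col 8 has {2,3,4,5,6,7,8,9}; box has {2,3,4,5,6,7,8} → only 1 remains.
J8 = 9: row 8 has {1,3,4,6,7,8}; col 9 has {1,2,3,4,5,6,7,8}; box has {1,2,3,4,5,6,7,8} → only 9 remains.
E9 = 3: row 9 has {2,4,6,7,8}; col 5 has {1,2,5,6,7,9}; box has {4,6,7} → only 3 remains.
F9 = 1: row 9 has {2,3,4,6,7,8}; col 6 has {3,4,5,6,9}; box has {3,4,6,7} → only 1 remains.
D1 = 4: row 1 has {1,2,3,5,6,7,8}; col 4 has {1,2,6,7,8}; box has {1,2,3,5,6,7,9} → only 4 remains.
A2 = 4: row 2 has {3,5,6,9}; col 1 has {1,2,3,7,8}; box has {3,5,6,8} → only 4 remains.
C2 = 2: row 2 has {3,4,5,6,9}; col 3 has {1,3,4,5,7,8,9}; box has {3,4,5,6,8} → only 2 remains.
F2 = 8: row 2 has {2,3,4,5,6,9}; col 6 has {1,3,4,5,6,9}; box has {1,2,3,4,5,6,7,9} → only 8 remains.
G2 = 7: row 2 has {2,3,4,5,6,8,9}; col 7 has {1,2,3,4,5,6,8,9}; box has {1,2,3,4,5,6,8,9} → only 7 remains.
B3 = 7: row 3 has {1,2,3,4,5,6,8,9}; col 2 has {3,5,6,8}; box has {2,3,4,5,6,8} → only 7 remains.
A4 = 6: row 4 has {1,2,3,5,8,9}; col 1 has {1,2,3,4,7,8}; box has {1,2,3,5,7,8,9} → only 6 remains.
E4 = 4: row 4 has {1,2,3,5,6,8,9}; col 5 has {1,2,3,5,6,7,9}; box has {1,2,5,6,8,9} → only 4 remains.
F4 = 7: row 4 has {1,2,3,4,5,6,8,9}; col 6 has {1,3,4,5,6,8,9}; box has {1,2,4,5,6,8,9} → only 7 remains.
B6 = 4: row 6 has {1,2,5,6,7,8,9}; col 2 has {3,5,6,7,8}; box has {1,2,3,5,6,7,8,9} → only 4 remains.

4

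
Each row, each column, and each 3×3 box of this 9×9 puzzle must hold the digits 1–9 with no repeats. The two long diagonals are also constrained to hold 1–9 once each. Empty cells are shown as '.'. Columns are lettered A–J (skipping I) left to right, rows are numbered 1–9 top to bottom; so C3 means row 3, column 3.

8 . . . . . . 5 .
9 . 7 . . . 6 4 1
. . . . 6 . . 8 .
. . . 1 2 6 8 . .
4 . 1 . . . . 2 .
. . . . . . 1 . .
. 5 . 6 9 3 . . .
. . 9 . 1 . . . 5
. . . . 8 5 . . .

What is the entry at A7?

7

J4 = 4: in row 4, 4 can only go here (every other open cell in that row sees a 4).
G7 = 4: in row 7, 4 can only go here (every other open cell in that row sees a 4).
E6 = 4: in row 6, 4 can only go here (every other open cell in that row sees a 4).
B8 = 8: in row 8, 8 can only go here (every other open cell in that row sees an 8).
C7 = 2: row 7 has {3,4,5,6,9}; col 3 has {1,7,9}; box has {5,8,9}; anti-diagonal has {4,6,8} → only 2 remains.
C6 = 8: in row 6, 8 can only go here (every other open cell in that row sees an 8).
J7 = 8: in row 7, 8 can only go here (every other open cell in that row sees an 8).
G5 = 5: in column 7, 5 can only go here (every other open cell in that column sees a 5).
E2 = 5: in column 5, 5 can only go here (every other open cell in that column sees a 5).
D6 = 5: in column 4, 5 can only go here (every other open cell in that column sees a 5).
C3 = 5: in main diagonal, 5 can only go here (every other open cell in that diagonal sees a 5).
C4 = 3: row 4 has {1,2,4,6,8}; col 3 has {1,2,5,7,8,9}; box has {1,4,8} → only 3 remains.
A4 = 5: in row 4, 5 can only go here (every other open cell in that row sees a 5).
A9 = 1: in anti-diagonal, 1 can only go here (every other open cell in that diagonal sees a 1).
A7 = 7: row 7 has {2,3,4,5,6,8,9}; col 1 has {1,4,5,8,9}; box has {1,2,5,8,9} → only 7 remains.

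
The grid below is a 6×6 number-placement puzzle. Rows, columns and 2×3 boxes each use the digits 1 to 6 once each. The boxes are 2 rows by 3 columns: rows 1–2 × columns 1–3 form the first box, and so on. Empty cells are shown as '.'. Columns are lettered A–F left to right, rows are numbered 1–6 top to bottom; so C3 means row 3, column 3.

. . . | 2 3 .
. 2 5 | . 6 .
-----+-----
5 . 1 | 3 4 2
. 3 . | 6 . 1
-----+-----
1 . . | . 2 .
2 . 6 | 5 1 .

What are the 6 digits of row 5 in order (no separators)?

C1 = 4: row 1 has {2,3}; col 3 has {1,5,6}; box has {2,5} → only 4 remains.
F1 = 5: row 1 has {2,3,4}; col 6 has {1,2}; box has {2,3,6} → only 5 remains.
A2 = 3: row 2 has {2,5,6}; col 1 has {1,2,5}; box has {2,4,5} → only 3 remains.
F2 = 4: row 2 has {2,3,5,6}; col 6 has {1,2,5}; box has {2,3,5,6} → only 4 remains.
B3 = 6: row 3 has {1,2,3,4,5}; col 2 has {2,3}; box has {1,3,5} → only 6 remains.
A4 = 4: row 4 has {1,3,6}; col 1 has {1,2,3,5}; box has {1,3,5,6} → only 4 remains.
C4 = 2: row 4 has {1,3,4,6}; col 3 has {1,4,5,6}; box has {1,3,4,5,6} → only 2 remains.
E4 = 5: row 4 has {1,2,3,4,6}; col 5 has {1,2,3,4,6}; box has {1,2,3,4,6} → only 5 remains.
C5 = 3: row 5 has {1,2}; col 3 has {1,2,4,5,6}; box has {1,2,6} → only 3 remains.
D5 = 4: row 5 has {1,2,3}; col 4 has {2,3,5,6}; box has {1,2,5} → only 4 remains.
F5 = 6: row 5 has {1,2,3,4}; col 6 has {1,2,4,5}; box has {1,2,4,5} → only 6 remains.
B6 = 4: row 6 has {1,2,5,6}; col 2 has {2,3,6}; box has {1,2,3,6} → only 4 remains.
F6 = 3: row 6 has {1,2,4,5,6}; col 6 has {1,2,4,5,6}; box has {1,2,4,5,6} → only 3 remains.
A1 = 6: row 1 has {2,3,4,5}; col 1 has {1,2,3,4,5}; box has {2,3,4,5} → only 6 remains.
B1 = 1: row 1 has {2,3,4,5,6}; col 2 has {2,3,4,6}; box has {2,3,4,5,6} → only 1 remains.
D2 = 1: row 2 has {2,3,4,5,6}; col 4 has {2,3,4,5,6}; box has {2,3,4,5,6} → only 1 remains.
B5 = 5: row 5 has {1,2,3,4,6}; col 2 has {1,2,3,4,6}; box has {1,2,3,4,6} → only 5 remains.

153426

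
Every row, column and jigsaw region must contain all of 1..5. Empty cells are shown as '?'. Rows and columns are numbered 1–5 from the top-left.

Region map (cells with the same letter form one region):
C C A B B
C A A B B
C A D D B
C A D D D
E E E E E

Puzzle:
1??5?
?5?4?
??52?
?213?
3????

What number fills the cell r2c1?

2

r2c1 = 2: row 2 has {4,5}; col 1 has {1,3}; region has {1} → only 2 remains.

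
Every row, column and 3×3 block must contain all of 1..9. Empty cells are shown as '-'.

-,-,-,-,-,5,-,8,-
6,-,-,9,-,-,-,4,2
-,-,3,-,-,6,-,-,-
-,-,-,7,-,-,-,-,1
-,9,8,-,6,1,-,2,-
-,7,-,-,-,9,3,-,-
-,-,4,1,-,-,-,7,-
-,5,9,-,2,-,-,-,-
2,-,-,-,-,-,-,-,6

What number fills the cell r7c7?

2

r1c7 = 6 (hidden single in row 1).
r7c7 = 2: in row 7, 2 can only go here (every other open cell in that row sees a 2).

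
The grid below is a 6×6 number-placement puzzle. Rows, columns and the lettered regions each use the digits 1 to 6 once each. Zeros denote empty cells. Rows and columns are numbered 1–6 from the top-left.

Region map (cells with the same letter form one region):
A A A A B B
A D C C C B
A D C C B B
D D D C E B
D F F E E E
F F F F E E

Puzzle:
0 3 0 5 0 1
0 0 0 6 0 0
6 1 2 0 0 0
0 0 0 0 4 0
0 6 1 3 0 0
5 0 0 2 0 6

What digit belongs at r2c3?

r1c3 = 4: row 1 has {1,3,5}; col 3 has {1,2}; region has {3,5,6} → only 4 remains.
r3c4 = 4: row 3 has {1,2,6}; col 4 has {2,3,5,6}; region has {2,6} → only 4 remains.
r4c4 = 1: row 4 has {4}; col 4 has {2,3,4,5,6}; region has {2,4,6} → only 1 remains.
r6c2 = 4: row 6 has {2,5,6}; col 2 has {1,3,6}; region has {1,2,5,6} → only 4 remains.
r6c3 = 3: row 6 has {2,4,5,6}; col 3 has {1,2,4}; region has {1,2,4,5,6} → only 3 remains.
r6c5 = 1: row 6 has {2,3,4,5,6}; col 5 has {4}; region has {3,4,6} → only 1 remains.
r1c1 = 2: row 1 has {1,3,4,5}; col 1 has {5,6}; region has {3,4,5,6} → only 2 remains.
r1c5 = 6: row 1 has {1,2,3,4,5}; col 5 has {1,4}; region has {1} → only 6 remains.
r2c1 = 1: row 2 has {6}; col 1 has {2,5,6}; region has {2,3,4,5,6} → only 1 remains.
r2c3 = 5: row 2 has {1,6}; col 3 has {1,2,3,4}; region has {1,2,4,6} → only 5 remains.

5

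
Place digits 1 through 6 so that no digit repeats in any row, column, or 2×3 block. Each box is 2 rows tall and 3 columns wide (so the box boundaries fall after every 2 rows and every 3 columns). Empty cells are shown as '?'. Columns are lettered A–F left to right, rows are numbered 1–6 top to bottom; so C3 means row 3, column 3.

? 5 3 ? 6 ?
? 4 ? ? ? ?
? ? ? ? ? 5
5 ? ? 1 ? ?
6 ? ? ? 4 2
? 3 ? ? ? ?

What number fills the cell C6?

2

B5 = 1 (sole candidate).
C5 = 5 (sole candidate).
D5 = 3 (sole candidate).
C2 = 6 (hidden single in row 2).
A3 = 3 (hidden single in column 1).
E3 = 2 (sole candidate).
E4 = 3 (sole candidate).
B3 = 6 (sole candidate).
D3 = 4 (sole candidate).
B4 = 2 (sole candidate).
C4 = 4 (sole candidate).
F4 = 6 (sole candidate).
C6 = 2: row 6 has {3}; col 3 has {3,4,5,6}; box has {1,3,5,6} → only 2 remains.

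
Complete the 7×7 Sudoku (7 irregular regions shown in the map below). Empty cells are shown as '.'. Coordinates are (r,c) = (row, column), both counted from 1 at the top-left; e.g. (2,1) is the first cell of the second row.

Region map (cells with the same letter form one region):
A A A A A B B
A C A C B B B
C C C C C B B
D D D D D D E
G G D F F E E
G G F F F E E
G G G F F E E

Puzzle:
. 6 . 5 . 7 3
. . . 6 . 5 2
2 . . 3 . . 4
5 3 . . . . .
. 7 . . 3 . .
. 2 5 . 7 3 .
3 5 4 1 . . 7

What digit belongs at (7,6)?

(2,5) = 1: row 2 has {2,5,6}; col 5 has {3,7}; region has {2,3,4,5,7} → only 1 remains.
(3,2) = 1: row 3 has {2,3,4}; col 2 has {2,3,5,6,7}; region has {2,3,6} → only 1 remains.
(3,3) = 7: row 3 has {1,2,3,4}; col 3 has {4,5}; region has {1,2,3,6} → only 7 remains.
(3,5) = 5: row 3 has {1,2,3,4,7}; col 5 has {1,3,7}; region has {1,2,3,6,7} → only 5 remains.
(3,6) = 6: row 3 has {1,2,3,4,5,7}; col 6 has {3,5,7}; region has {1,2,3,4,5,7} → only 6 remains.
(6,4) = 4: row 6 has {2,3,5,7}; col 4 has {1,3,5,6}; region has {1,3,5,7} → only 4 remains.
(7,6) = 2: row 7 has {1,3,4,5,7}; col 6 has {3,5,6,7}; region has {3,7} → only 2 remains.

2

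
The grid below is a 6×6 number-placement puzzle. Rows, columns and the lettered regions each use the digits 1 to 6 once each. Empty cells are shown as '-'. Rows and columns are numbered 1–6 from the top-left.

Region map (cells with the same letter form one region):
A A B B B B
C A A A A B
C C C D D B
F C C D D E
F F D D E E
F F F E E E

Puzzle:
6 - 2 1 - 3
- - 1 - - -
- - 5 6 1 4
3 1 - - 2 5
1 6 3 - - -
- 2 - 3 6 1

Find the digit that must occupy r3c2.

3

r1c5 = 5: row 1 has {1,2,3,6}; col 5 has {1,2,6}; region has {1,2,3,4} → only 5 remains.
r2c6 = 6: row 2 has {1}; col 6 has {1,3,4,5}; region has {1,2,3,4,5} → only 6 remains.
r3c1 = 2: row 3 has {1,4,5,6}; col 1 has {1,3,6}; region has {1,5} → only 2 remains.
r3c2 = 3: row 3 has {1,2,4,5,6}; col 2 has {1,2,6}; region has {1,2,5} → only 3 remains.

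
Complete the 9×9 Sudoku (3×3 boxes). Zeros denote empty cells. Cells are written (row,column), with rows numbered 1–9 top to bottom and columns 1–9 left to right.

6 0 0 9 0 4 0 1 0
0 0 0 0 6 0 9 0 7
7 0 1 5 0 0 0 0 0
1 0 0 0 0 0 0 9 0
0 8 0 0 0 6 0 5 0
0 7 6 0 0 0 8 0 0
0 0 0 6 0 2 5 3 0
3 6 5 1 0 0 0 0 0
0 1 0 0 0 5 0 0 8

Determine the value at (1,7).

2

(1,5) = 7: in row 1, 7 can only go here (every other open cell in that row sees a 7).
(1,3) = 8: in row 1, 8 can only go here (every other open cell in that row sees an 8).
(2,6) = 1: in row 2, 1 can only go here (every other open cell in that row sees a 1).
(3,2) = 9: in row 3, 9 can only go here (every other open cell in that row sees a 9).
(7,2) = 4: row 7 has {2,3,5,6}; col 2 has {1,6,7,8,9}; box has {1,3,5,6} → only 4 remains.
(7,9) = 1: in row 7, 1 can only go here (every other open cell in that row sees a 1).
(7,3) = 7: in row 7, 7 can only go here (every other open cell in that row sees a 7).
(6,5) = 1: in row 6, 1 can only go here (every other open cell in that row sees a 1).
(5,7) = 1: in row 5, 1 can only go here (every other open cell in that row sees a 1).
(5,4) = 7: in row 5, 7 can only go here (every other open cell in that row sees a 7).
(4,7) = 7: in row 4, 7 can only go here (every other open cell in that row sees a 7).
(4,9) = 6: in row 4, 6 can only go here (every other open cell in that row sees a 6).
(6,1) = 5: in row 6, 5 can only go here (every other open cell in that row sees a 5).
(2,2) = 5: in row 2, 5 can only go here (every other open cell in that row sees a 5).
(1,9) = 5: in row 1, 5 can only go here (every other open cell in that row sees a 5).
(4,5) = 5: in row 4, 5 can only go here (every other open cell in that row sees a 5).
(6,6) = 9: in row 6, 9 can only go here (every other open cell in that row sees a 9).
(9,8) = 7: in row 9, 7 can only go here (every other open cell in that row sees a 7).
(8,6) = 7: in row 8, 7 can only go here (every other open cell in that row sees a 7).
(8,5) = 8: in row 8, 8 can only go here (every other open cell in that row sees an 8).
(7,5) = 9: row 7 has {1,2,3,4,5,6,7}; col 5 has {1,5,6,7,8}; box has {1,2,5,6,7,8} → only 9 remains.
(7,1) = 8: row 7 has {1,2,3,4,5,6,7,9}; col 1 has {1,3,5,6,7}; box has {1,3,4,5,6,7} → only 8 remains.
(8,9) = 9: in row 8, 9 can only go here (every other open cell in that row sees a 9).
(9,7) = 6: in row 9, 6 can only go here (every other open cell in that row sees a 6).
(3,8) = 6: in row 3, 6 can only go here (every other open cell in that row sees a 6).
(3,6) = 8: in row 3, 8 can only go here (every other open cell in that row sees an 8).
(4,6) = 3: row 4 has {1,5,6,7,9}; col 6 has {1,2,4,5,6,7,8,9}; box has {1,5,6,7,9} → only 3 remains.
(4,2) = 2: row 4 has {1,3,5,6,7,9}; col 2 has {1,4,5,6,7,8,9}; box has {1,5,6,7,8} → only 2 remains.
(4,3) = 4: row 4 has {1,2,3,5,6,7,9}; col 3 has {1,5,6,7,8}; box has {1,2,5,6,7,8} → only 4 remains.
(4,4) = 8: row 4 has {1,2,3,4,5,6,7,9}; col 4 has {1,5,6,7,9}; box has {1,3,5,6,7,9} → only 8 remains.
(5,1) = 9: row 5 has {1,5,6,7,8}; col 1 has {1,3,5,6,7,8}; box has {1,2,4,5,6,7,8} → only 9 remains.
(5,3) = 3: row 5 has {1,5,6,7,8,9}; col 3 has {1,4,5,6,7,8}; box has {1,2,4,5,6,7,8,9} → only 3 remains.
(9,1) = 2: row 9 has {1,5,6,7,8}; col 1 has {1,3,5,6,7,8,9}; box has {1,3,4,5,6,7,8} → only 2 remains.
(9,3) = 9: row 9 has {1,2,5,6,7,8}; col 3 has {1,3,4,5,6,7,8}; box has {1,2,3,4,5,6,7,8} → only 9 remains.
(1,2) = 3: row 1 has {1,4,5,6,7,8,9}; col 2 has {1,2,4,5,6,7,8,9}; box has {1,5,6,7,8,9} → only 3 remains.
(1,7) = 2: row 1 has {1,3,4,5,6,7,8,9}; col 7 has {1,5,6,7,8,9}; box has {1,5,6,7,9} → only 2 remains.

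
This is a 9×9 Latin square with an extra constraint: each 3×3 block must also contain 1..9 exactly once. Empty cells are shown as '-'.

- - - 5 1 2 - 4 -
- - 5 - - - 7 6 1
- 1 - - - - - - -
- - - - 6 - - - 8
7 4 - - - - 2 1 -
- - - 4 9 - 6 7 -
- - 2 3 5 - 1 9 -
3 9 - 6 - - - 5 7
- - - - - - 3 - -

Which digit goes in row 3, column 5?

row 4, column 8 = 3: row 4 has {6,8}; col 8 has {1,4,5,6,7,9}; box has {1,2,6,7,8} → only 3 remains.
row 5, column 4 = 8: row 5 has {1,2,4,7}; col 4 has {3,4,5,6}; box has {4,6,9} → only 8 remains.
row 5, column 5 = 3: row 5 has {1,2,4,7,8}; col 5 has {1,5,6,9}; box has {4,6,8,9} → only 3 remains.
row 5, column 6 = 5: row 5 has {1,2,3,4,7,8}; col 6 has {2}; box has {3,4,6,8,9} → only 5 remains.
row 5, column 9 = 9: row 5 has {1,2,3,4,5,7,8}; col 9 has {1,7,8}; box has {1,2,3,6,7,8} → only 9 remains.
row 6, column 6 = 1: row 6 has {4,6,7,9}; col 6 has {2,5}; box has {3,4,5,6,8,9} → only 1 remains.
row 6, column 9 = 5: row 6 has {1,4,6,7,9}; col 9 has {1,7,8,9}; box has {1,2,3,6,7,8,9} → only 5 remains.
row 1, column 9 = 3: row 1 has {1,2,4,5}; col 9 has {1,5,7,8,9}; box has {1,4,6,7} → only 3 remains.
row 2, column 4 = 9: row 2 has {1,5,6,7}; col 4 has {3,4,5,6,8}; box has {1,2,5} → only 9 remains.
row 3, column 4 = 7: row 3 has {1}; col 4 has {3,4,5,6,8,9}; box has {1,2,5,9} → only 7 remains.
row 3, column 9 = 2: row 3 has {1,7}; col 9 has {1,3,5,7,8,9}; box has {1,3,4,6,7} → only 2 remains.
row 4, column 4 = 2: row 4 has {3,6,8}; col 4 has {3,4,5,6,7,8,9}; box has {1,3,4,5,6,8,9} → only 2 remains.
row 4, column 6 = 7: row 4 has {2,3,6,8}; col 6 has {1,2,5}; box has {1,2,3,4,5,6,8,9} → only 7 remains.
row 4, column 7 = 4: row 4 has {2,3,6,7,8}; col 7 has {1,2,3,6,7}; box has {1,2,3,5,6,7,8,9} → only 4 remains.
row 5, column 3 = 6: row 5 has {1,2,3,4,5,7,8,9}; col 3 has {2,5}; box has {4,7} → only 6 remains.
row 8, column 7 = 8: row 8 has {3,5,6,7,9}; col 7 has {1,2,3,4,6,7}; box has {1,3,5,7,9} → only 8 remains.
row 9, column 4 = 1: row 9 has {3}; col 4 has {2,3,4,5,6,7,8,9}; box has {3,5,6} → only 1 remains.
row 9, column 8 = 2: row 9 has {1,3}; col 8 has {1,3,4,5,6,7,9}; box has {1,3,5,7,8,9} → only 2 remains.
row 1, column 7 = 9: row 1 has {1,2,3,4,5}; col 7 has {1,2,3,4,6,7,8}; box has {1,2,3,4,6,7} → only 9 remains.
row 3, column 7 = 5: row 3 has {1,2,7}; col 7 has {1,2,3,4,6,7,8,9}; box has {1,2,3,4,6,7,9} → only 5 remains.
row 3, column 8 = 8: row 3 has {1,2,5,7}; col 8 has {1,2,3,4,5,6,7,9}; box has {1,2,3,4,5,6,7,9} → only 8 remains.
row 4, column 2 = 5: row 4 has {2,3,4,6,7,8}; col 2 has {1,4,9}; box has {4,6,7} → only 5 remains.
row 8, column 6 = 4: row 8 has {3,5,6,7,8,9}; col 6 has {1,2,5,7}; box has {1,3,5,6} → only 4 remains.
row 3, column 5 = 4: row 3 has {1,2,5,7,8}; col 5 has {1,3,5,6,9}; box has {1,2,5,7,9} → only 4 remains.

4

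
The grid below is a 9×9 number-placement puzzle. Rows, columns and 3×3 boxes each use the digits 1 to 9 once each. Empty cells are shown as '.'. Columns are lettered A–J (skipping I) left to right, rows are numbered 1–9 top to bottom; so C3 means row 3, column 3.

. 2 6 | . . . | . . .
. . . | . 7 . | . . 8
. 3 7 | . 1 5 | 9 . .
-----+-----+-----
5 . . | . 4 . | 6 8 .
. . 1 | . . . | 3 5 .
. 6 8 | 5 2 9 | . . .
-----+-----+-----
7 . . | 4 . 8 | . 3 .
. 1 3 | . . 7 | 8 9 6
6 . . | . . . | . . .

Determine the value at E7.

F5 = 6: row 5 has {1,3,5}; col 6 has {5,7,8,9}; box has {2,4,5,9} → only 6 remains.
D8 = 2: row 8 has {1,3,6,7,8,9}; col 4 has {4,5}; box has {4,7,8} → only 2 remains.
E8 = 5: row 8 has {1,2,3,6,7,8,9}; col 5 has {1,2,4,7}; box has {2,4,7,8} → only 5 remains.
E5 = 8: row 5 has {1,3,5,6}; col 5 has {1,2,4,5,7}; box has {2,4,5,6,9} → only 8 remains.
A8 = 4: row 8 has {1,2,3,5,6,7,8,9}; col 1 has {5,6,7}; box has {1,3,6,7} → only 4 remains.
A3 = 8: row 3 has {1,3,5,7,9}; col 1 has {4,5,6,7}; box has {2,3,6,7} → only 8 remains.
D3 = 6: row 3 has {1,3,5,7,8,9}; col 4 has {2,4,5}; box has {1,5,7} → only 6 remains.
D5 = 7: row 5 has {1,3,5,6,8}; col 4 has {2,4,5,6}; box has {2,4,5,6,8,9} → only 7 remains.
A6 = 3: row 6 has {2,5,6,8,9}; col 1 has {4,5,6,7,8}; box has {1,5,6,8} → only 3 remains.
D1 = 8: in row 1, 8 can only go here (every other open cell in that row sees an 8).
H2 = 6: in row 2, 6 can only go here (every other open cell in that row sees a 6).
E7 = 6: in row 7, 6 can only go here (every other open cell in that row sees a 6).

6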